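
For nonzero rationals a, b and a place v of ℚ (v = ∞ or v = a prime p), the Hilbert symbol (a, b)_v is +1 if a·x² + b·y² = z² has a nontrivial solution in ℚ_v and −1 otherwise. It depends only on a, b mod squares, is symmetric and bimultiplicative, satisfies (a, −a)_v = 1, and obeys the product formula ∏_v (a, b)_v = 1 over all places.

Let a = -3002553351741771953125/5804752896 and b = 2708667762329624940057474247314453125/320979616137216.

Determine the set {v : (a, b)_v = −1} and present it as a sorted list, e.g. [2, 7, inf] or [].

Mod squares: a ≡ -6270, b ≡ 2717. Check v ∈ {∞, 2, 3, 5, 7, 11, 13, 19, 23, 31}.
v=∞: -6270 < 0 and 2717 > 0  ⇒  (a,b)_∞ = +1.
v=23: a=23^2·(≡8), b=23^4·(≡4) mod 23; (8|23)=+1, (4|23)=+1; (−1)^{2·4·11}·(+1)^4·(+1)^2 = +1.
v=5: a=5^7·(≡4), b=5^12·(≡2) mod 5; (4|5)=+1, (2|5)=-1; (−1)^{7·12·2}·(+1)^12·(-1)^7 = -1.
v=13: a=13^2·(≡10), b=13^3·(≡3) mod 13; (10|13)=+1, (3|13)=+1; (−1)^{2·3·6}·(+1)^3·(+1)^2 = +1.
v=11: a=11^3·(≡7), b=11^5·(≡9) mod 11; (7|11)=-1, (9|11)=+1; (−1)^{3·5·5}·(-1)^5·(+1)^3 = +1.
v=2: v_2(a)=-15, v_2(b)=-26; units ≡ 1, 5 (mod 8); ε·ε+αω+βω = 0·0+-15·1+-26·0 ≡ 1  ⇒  (a,b)_2 = -1.
v=3: a=3^-11·(≡1), b=3^-14·(≡2) mod 3; (1|3)=+1, (2|3)=-1; (−1)^{-11·-14·1}·(+1)^-14·(-1)^-11 = -1.
v=31: a=31^2·(≡23), b=31^4·(≡2) mod 31; (23|31)=-1, (2|31)=+1; (−1)^{2·4·15}·(-1)^4·(+1)^2 = +1.
v=19: a=19^3·(≡2), b=19^5·(≡3) mod 19; (2|19)=-1, (3|19)=-1; (−1)^{3·5·9}·(-1)^5·(-1)^3 = -1.
v=7: a=7^2·(≡1), b=7^2·(≡1) mod 7; (1|7)=+1, (1|7)=+1; (−1)^{2·2·3}·(+1)^2·(+1)^2 = +1.
(-6270, 2717 / ℚ) ramifies at {2, 3, 5, 19}: a division algebra.

[2, 3, 5, 19]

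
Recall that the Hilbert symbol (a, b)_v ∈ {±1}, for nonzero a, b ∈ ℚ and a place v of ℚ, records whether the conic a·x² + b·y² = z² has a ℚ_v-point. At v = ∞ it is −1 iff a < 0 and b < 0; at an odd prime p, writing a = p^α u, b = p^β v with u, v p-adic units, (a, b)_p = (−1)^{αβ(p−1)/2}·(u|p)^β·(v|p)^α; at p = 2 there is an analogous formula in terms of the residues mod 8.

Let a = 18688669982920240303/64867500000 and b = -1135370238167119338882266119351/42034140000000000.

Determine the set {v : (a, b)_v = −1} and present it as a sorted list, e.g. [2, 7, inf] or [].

[2, 3, 13, 17]

Mod squares: a ≡ 210, b ≡ -14586. Check v ∈ {∞, 2, 3, 5, 7, 11, 13, 17, 29, 31, 43}.
v=17: a=17^2·(≡7), b=17^3·(≡15) mod 17; (7|17)=-1, (15|17)=+1; (−1)^{2·3·8}·(-1)^3·(+1)^2 = -1.
v=29: a=29^2·(≡16), b=29^4·(≡6) mod 29; (16|29)=+1, (6|29)=+1; (−1)^{2·4·14}·(+1)^4·(+1)^2 = +1.
v=∞: 210 > 0 and -14586 < 0  ⇒  (a,b)_∞ = +1.
v=11: a=11^4·(≡1), b=11^9·(≡3) mod 11; (1|11)=+1, (3|11)=+1; (−1)^{4·9·5}·(+1)^9·(+1)^4 = +1.
v=2: v_2(a)=-5, v_2(b)=-11; units ≡ 1, 3 (mod 8); ε·ε+αω+βω = 0·1+-5·1+-11·0 ≡ 1  ⇒  (a,b)_2 = -1.
v=5: a=5^-7·(≡2), b=5^-10·(≡4) mod 5; (2|5)=-1, (4|5)=+1; (−1)^{-7·-10·2}·(-1)^-10·(+1)^-7 = +1.
v=7: a=7^5·(≡4), b=7^8·(≡1) mod 7; (4|7)=+1, (1|7)=+1; (−1)^{5·8·3}·(+1)^8·(+1)^5 = +1.
v=43: a=43^2·(≡10), b=43^2·(≡37) mod 43; (10|43)=+1, (37|43)=-1; (−1)^{2·2·21}·(+1)^2·(-1)^2 = +1.
v=3: a=3^-3·(≡1), b=3^-7·(≡1) mod 3; (1|3)=+1, (1|3)=+1; (−1)^{-3·-7·1}·(+1)^-7·(+1)^-3 = -1.
v=13: a=13^2·(≡2), b=13^1·(≡1) mod 13; (2|13)=-1, (1|13)=+1; (−1)^{2·1·6}·(-1)^1·(+1)^2 = -1.
v=31: a=31^-2·(≡3), b=31^-2·(≡15) mod 31; (3|31)=-1, (15|31)=-1; (−1)^{-2·-2·15}·(-1)^-2·(-1)^-2 = +1.
Ram(210, -14586) = {2, 3, 13, 17}; no ℚ_2-point on the conic.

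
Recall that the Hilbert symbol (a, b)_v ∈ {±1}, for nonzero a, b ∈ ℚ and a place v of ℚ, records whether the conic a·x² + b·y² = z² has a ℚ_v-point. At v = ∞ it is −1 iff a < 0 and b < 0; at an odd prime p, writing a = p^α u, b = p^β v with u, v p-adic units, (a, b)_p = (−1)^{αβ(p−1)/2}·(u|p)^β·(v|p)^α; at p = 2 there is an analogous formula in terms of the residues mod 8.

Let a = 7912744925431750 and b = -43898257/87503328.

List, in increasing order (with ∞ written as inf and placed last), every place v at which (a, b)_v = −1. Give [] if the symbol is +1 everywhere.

Mod squares: a ≡ 253270, b ≡ -95294. Check v ∈ {∞, 2, 3, 5, 11, 13, 19, 23, 29, 31, 43, 53}.
v=13: a=13^0·(≡1), b=13^4·(≡12) mod 13; (1|13)=+1, (12|13)=+1; (−1)^{0·4·6}·(+1)^4·(+1)^0 = +1.
v=43: a=43^1·(≡20), b=43^0·(≡37) mod 43; (20|43)=-1, (37|43)=-1; (−1)^{1·0·21}·(-1)^0·(-1)^1 = -1.
v=31: a=31^1·(≡27), b=31^-1·(≡27) mod 31; (27|31)=-1, (27|31)=-1; (−1)^{1·-1·15}·(-1)^-1·(-1)^1 = -1.
v=19: a=19^1·(≡6), b=19^0·(≡14) mod 19; (6|19)=+1, (14|19)=-1; (−1)^{1·0·9}·(+1)^0·(-1)^1 = -1.
v=23: a=23^2·(≡15), b=23^0·(≡6) mod 23; (15|23)=-1, (6|23)=+1; (−1)^{2·0·11}·(-1)^0·(+1)^2 = +1.
v=53: a=53^2·(≡46), b=53^1·(≡28) mod 53; (46|53)=+1, (28|53)=+1; (−1)^{2·1·26}·(+1)^1·(+1)^2 = +1.
v=∞: 253270 > 0 and -95294 < 0  ⇒  (a,b)_∞ = +1.
v=11: a=11^0·(≡8), b=11^-2·(≡8) mod 11; (8|11)=-1, (8|11)=-1; (−1)^{0·-2·5}·(-1)^-2·(-1)^0 = +1.
v=29: a=29^2·(≡6), b=29^1·(≡24) mod 29; (6|29)=+1, (24|29)=+1; (−1)^{2·1·14}·(+1)^1·(+1)^2 = +1.
v=2: v_2(a)=1, v_2(b)=-5; units ≡ 3, 1 (mod 8); ε·ε+αω+βω = 1·0+1·0+-5·1 ≡ 1  ⇒  (a,b)_2 = -1.
v=3: a=3^0·(≡1), b=3^-6·(≡1) mod 3; (1|3)=+1, (1|3)=+1; (−1)^{0·-6·1}·(+1)^-6·(+1)^0 = +1.
v=5: a=5^3·(≡4), b=5^0·(≡1) mod 5; (4|5)=+1, (1|5)=+1; (−1)^{3·0·2}·(+1)^0·(+1)^3 = +1.
(253270, -95294 / ℚ) ramifies at {2, 19, 31, 43}: a division algebra.

[2, 19, 31, 43]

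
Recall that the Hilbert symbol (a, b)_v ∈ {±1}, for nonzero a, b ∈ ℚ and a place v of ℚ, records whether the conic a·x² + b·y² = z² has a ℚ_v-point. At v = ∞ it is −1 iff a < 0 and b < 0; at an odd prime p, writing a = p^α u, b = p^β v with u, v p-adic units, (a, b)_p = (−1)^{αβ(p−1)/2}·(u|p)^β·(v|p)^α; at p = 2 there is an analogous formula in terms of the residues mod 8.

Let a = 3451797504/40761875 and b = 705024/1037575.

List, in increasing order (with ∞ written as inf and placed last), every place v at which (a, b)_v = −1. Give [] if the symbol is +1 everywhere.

[11, 17]

(a, b) ≡ (11, 238) mod (ℚ^×)²; places V = {2, 3, 5, 7, 11, 17, ∞}.
(a,b)_17: α=2, u≡7; β=1, v≡14 (mod 17); (7|17)=-1, (14|17)=-1; sign (−1)^0·-1^1·-1^2 = -1.
(a,b)_2: α=14, β=9; u≡3, v≡7 (mod 8); ε(u)ε(v)=1·1, αω(v)=14·0, βω(u)=9·1; sum ≡ 0  ⇒  +1.
(a,b)_7: α=-2, u≡4; β=-3, v≡5 (mod 7); (4|7)=+1, (5|7)=-1; sign (−1)^0·+1^-3·-1^-2 = +1.
(a,b)_11: α=-3, u≡1; β=-2, v≡2 (mod 11); (1|11)=+1, (2|11)=-1; sign (−1)^0·+1^-2·-1^-3 = -1.
(a,b)_3: α=6, u≡2; β=4, v≡1 (mod 3); (2|3)=-1, (1|3)=+1; sign (−1)^0·-1^4·+1^6 = +1.
(a,b)_5: α=-4, u≡1; β=-2, v≡3 (mod 5); (1|5)=+1, (3|5)=-1; sign (−1)^0·+1^-2·-1^-4 = +1.
(a,b)_∞: sgn(11)=+, sgn(238)=+, so +1.
Ram(11, 238) = {11, 17}; no ℚ_11-point on the conic.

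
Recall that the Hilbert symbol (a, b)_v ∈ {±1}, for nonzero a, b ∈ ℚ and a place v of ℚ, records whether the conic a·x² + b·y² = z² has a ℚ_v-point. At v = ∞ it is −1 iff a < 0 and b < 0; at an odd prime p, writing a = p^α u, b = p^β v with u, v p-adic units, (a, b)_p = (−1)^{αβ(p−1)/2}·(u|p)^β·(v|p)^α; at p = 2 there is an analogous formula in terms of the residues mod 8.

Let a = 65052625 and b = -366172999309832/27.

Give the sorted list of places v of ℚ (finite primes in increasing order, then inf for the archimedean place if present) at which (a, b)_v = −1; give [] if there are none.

[17, 23]

(a, b) ≡ (21505, -6) mod (ℚ^×)²; places V = {2, 3, 5, 11, 13, 17, 23, ∞}.
(a,b)_13: α=0, u≡1; β=2, v≡8 (mod 13); (1|13)=+1, (8|13)=-1; sign (−1)^0·+1^2·-1^0 = +1.
(a,b)_2: α=0, β=3; u≡1, v≡5 (mod 8); ε(u)ε(v)=0·0, αω(v)=0·1, βω(u)=3·0; sum ≡ 0  ⇒  +1.
(a,b)_17: α=1, u≡10; β=2, v≡6 (mod 17); (10|17)=-1, (6|17)=-1; sign (−1)^0·-1^2·-1^1 = -1.
(a,b)_23: α=1, u≡19; β=2, v≡14 (mod 23); (19|23)=-1, (14|23)=-1; sign (−1)^0·-1^2·-1^1 = -1.
(a,b)_5: α=3, u≡1; β=0, v≡4 (mod 5); (1|5)=+1, (4|5)=+1; sign (−1)^0·+1^0·+1^3 = +1.
(a,b)_11: α=3, u≡2; β=6, v≡5 (mod 11); (2|11)=-1, (5|11)=+1; sign (−1)^0·-1^6·+1^3 = +1.
(a,b)_∞: sgn(21505)=+, sgn(-6)=−, so +1.
(a,b)_3: α=0, u≡1; β=-3, v≡1 (mod 3); (1|3)=+1, (1|3)=+1; sign (−1)^0·+1^-3·+1^0 = +1.
|Ram(21505, -6)| = 2, even; anisotropic at {17, 23}.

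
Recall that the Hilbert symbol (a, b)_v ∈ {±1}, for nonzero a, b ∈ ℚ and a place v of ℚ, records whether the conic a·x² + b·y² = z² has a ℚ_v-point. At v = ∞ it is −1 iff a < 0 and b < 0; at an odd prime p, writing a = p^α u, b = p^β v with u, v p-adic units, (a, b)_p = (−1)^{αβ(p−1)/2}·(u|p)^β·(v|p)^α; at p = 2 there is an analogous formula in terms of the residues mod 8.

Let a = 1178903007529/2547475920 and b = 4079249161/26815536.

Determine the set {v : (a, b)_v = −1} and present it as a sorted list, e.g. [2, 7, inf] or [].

(a, b) ≡ (5, 19) mod (ℚ^×)²; places V = {2, 3, 5, 11, 13, 17, 19, ∞}.
(a,b)_11: α=-2, u≡4; β=-2, v≡2 (mod 11); (4|11)=+1, (2|11)=-1; sign (−1)^0·+1^-2·-1^-2 = +1.
(a,b)_3: α=-6, u≡2; β=-6, v≡1 (mod 3); (2|3)=-1, (1|3)=+1; sign (−1)^0·-1^-6·+1^-6 = +1.
(a,b)_5: α=-1, u≡1; β=0, v≡1 (mod 5); (1|5)=+1, (1|5)=+1; sign (−1)^0·+1^0·+1^-1 = +1.
(a,b)_∞: sgn(5)=+, sgn(19)=+, so +1.
(a,b)_13: α=2, u≡8; β=2, v≡2 (mod 13); (8|13)=-1, (2|13)=-1; sign (−1)^0·-1^2·-1^2 = +1.
(a,b)_19: α=-2, u≡16; β=-1, v≡1 (mod 19); (16|19)=+1, (1|19)=+1; sign (−1)^0·+1^-1·+1^-2 = +1.
(a,b)_2: α=-4, β=-4; u≡5, v≡3 (mod 8); ε(u)ε(v)=0·1, αω(v)=-4·1, βω(u)=-4·1; sum ≡ 0  ⇒  +1.
(a,b)_17: α=8, u≡7; β=6, v≡2 (mod 17); (7|17)=-1, (2|17)=+1; sign (−1)^0·-1^6·+1^8 = +1.
Every local symbol is +1, so the conic 5·x² + 19·y² = z² has ℚ_v-points for all v and hence a ℚ-point; (a, b / ℚ) ≅ M_2(ℚ).

[]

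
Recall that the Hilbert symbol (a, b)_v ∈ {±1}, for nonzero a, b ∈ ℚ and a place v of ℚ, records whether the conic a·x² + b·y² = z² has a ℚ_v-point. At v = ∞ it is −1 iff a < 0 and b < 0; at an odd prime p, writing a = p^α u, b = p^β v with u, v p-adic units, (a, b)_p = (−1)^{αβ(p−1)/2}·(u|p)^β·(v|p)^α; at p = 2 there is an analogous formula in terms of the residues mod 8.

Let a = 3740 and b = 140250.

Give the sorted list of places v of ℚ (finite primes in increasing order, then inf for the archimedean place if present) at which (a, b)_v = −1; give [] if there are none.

Mod squares: a ≡ 935, b ≡ 5610. Check v ∈ {∞, 2, 3, 5, 11, 17}.
v=5: a=5^1·(≡3), b=5^3·(≡2) mod 5; (3|5)=-1, (2|5)=-1; (−1)^{1·3·2}·(-1)^3·(-1)^1 = +1.
v=2: v_2(a)=2, v_2(b)=1; units ≡ 7, 5 (mod 8); ε·ε+αω+βω = 1·0+2·1+1·0 ≡ 0  ⇒  (a,b)_2 = +1.
v=11: a=11^1·(≡10), b=11^1·(≡1) mod 11; (10|11)=-1, (1|11)=+1; (−1)^{1·1·5}·(-1)^1·(+1)^1 = +1.
v=∞: 935 > 0 and 5610 > 0  ⇒  (a,b)_∞ = +1.
v=3: a=3^0·(≡2), b=3^1·(≡1) mod 3; (2|3)=-1, (1|3)=+1; (−1)^{0·1·1}·(-1)^1·(+1)^0 = -1.
v=17: a=17^1·(≡16), b=17^1·(≡5) mod 17; (16|17)=+1, (5|17)=-1; (−1)^{1·1·8}·(+1)^1·(-1)^1 = -1.
(935, 5610 / ℚ) ramifies at {3, 17}: a division algebra.

[3, 17]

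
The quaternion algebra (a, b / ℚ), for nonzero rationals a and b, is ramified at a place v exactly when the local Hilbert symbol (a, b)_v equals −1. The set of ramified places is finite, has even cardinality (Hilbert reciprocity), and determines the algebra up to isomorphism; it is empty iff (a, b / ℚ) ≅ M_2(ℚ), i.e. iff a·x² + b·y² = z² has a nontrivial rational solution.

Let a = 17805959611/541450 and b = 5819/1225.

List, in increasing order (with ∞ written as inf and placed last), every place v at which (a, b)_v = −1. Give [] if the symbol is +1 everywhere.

Mod squares: a ≡ 8398, b ≡ 11. Check v ∈ {∞, 2, 5, 7, 11, 13, 17, 19, 23}.
v=7: a=7^-2·(≡5), b=7^-2·(≡4) mod 7; (5|7)=-1, (4|7)=+1; (−1)^{-2·-2·3}·(-1)^-2·(+1)^-2 = +1.
v=11: a=11^6·(≡1), b=11^1·(≡3) mod 11; (1|11)=+1, (3|11)=+1; (−1)^{6·1·5}·(+1)^1·(+1)^6 = +1.
v=5: a=5^-2·(≡2), b=5^-2·(≡1) mod 5; (2|5)=-1, (1|5)=+1; (−1)^{-2·-2·2}·(-1)^-2·(+1)^-2 = +1.
v=∞: 8398 > 0 and 11 > 0  ⇒  (a,b)_∞ = +1.
v=2: v_2(a)=-1, v_2(b)=0; units ≡ 7, 3 (mod 8); ε·ε+αω+βω = 1·1+-1·1+0·0 ≡ 0  ⇒  (a,b)_2 = +1.
v=19: a=19^1·(≡5), b=19^0·(≡9) mod 19; (5|19)=+1, (9|19)=+1; (−1)^{1·0·9}·(+1)^0·(+1)^1 = +1.
v=17: a=17^-1·(≡13), b=17^0·(≡5) mod 17; (13|17)=+1, (5|17)=-1; (−1)^{-1·0·8}·(+1)^0·(-1)^-1 = -1.
v=13: a=13^-1·(≡1), b=13^0·(≡7) mod 13; (1|13)=+1, (7|13)=-1; (−1)^{-1·0·6}·(+1)^0·(-1)^-1 = -1.
v=23: a=23^2·(≡8), b=23^2·(≡21) mod 23; (8|23)=+1, (21|23)=-1; (−1)^{2·2·11}·(+1)^2·(-1)^2 = +1.
|Ram(8398, 11)| = 2, even; anisotropic at {13, 17}.

[13, 17]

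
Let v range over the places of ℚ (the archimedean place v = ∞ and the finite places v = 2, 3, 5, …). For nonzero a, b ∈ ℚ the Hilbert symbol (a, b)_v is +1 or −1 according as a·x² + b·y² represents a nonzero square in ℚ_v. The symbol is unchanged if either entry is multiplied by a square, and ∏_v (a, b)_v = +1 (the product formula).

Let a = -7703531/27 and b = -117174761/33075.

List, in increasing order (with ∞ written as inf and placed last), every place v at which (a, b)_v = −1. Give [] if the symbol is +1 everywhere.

[3, 19, 29, 31, 41, inf]

(a, b) ≡ (-23110593, -1216347) mod (ℚ^×)²; places V = {2, 3, 5, 7, 11, 17, 19, 29, 31, 41, ∞}.
(a,b)_41: α=1, u≡5; β=1, v≡15 (mod 41); (5|41)=+1, (15|41)=-1; sign (−1)^0·+1^1·-1^1 = -1.
(a,b)_29: α=1, u≡14; β=1, v≡6 (mod 29); (14|29)=-1, (6|29)=+1; sign (−1)^0·-1^1·+1^1 = -1.
(a,b)_19: α=1, u≡18; β=0, v≡8 (mod 19); (18|19)=-1, (8|19)=-1; sign (−1)^0·-1^0·-1^1 = -1.
(a,b)_∞: sgn(-23110593)=−, sgn(-1216347)=−, so -1.
(a,b)_31: α=1, u≡9; β=1, v≡16 (mod 31); (9|31)=+1, (16|31)=+1; sign (−1)^1·+1^1·+1^1 = -1.
(a,b)_2: α=0, β=0; u≡7, v≡5 (mod 8); ε(u)ε(v)=1·0, αω(v)=0·1, βω(u)=0·0; sum ≡ 0  ⇒  +1.
(a,b)_11: α=1, u≡1; β=1, v≡8 (mod 11); (1|11)=+1, (8|11)=-1; sign (−1)^1·+1^1·-1^1 = +1.
(a,b)_3: α=-3, u≡1; β=-3, v≡1 (mod 3); (1|3)=+1, (1|3)=+1; sign (−1)^1·+1^-3·+1^-3 = -1.
(a,b)_5: α=0, u≡2; β=-2, v≡3 (mod 5); (2|5)=-1, (3|5)=-1; sign (−1)^0·-1^-2·-1^0 = +1.
(a,b)_17: α=0, u≡7; β=2, v≡12 (mod 17); (7|17)=-1, (12|17)=-1; sign (−1)^0·-1^2·-1^0 = +1.
(a,b)_7: α=0, u≡3; β=-2, v≡1 (mod 7); (3|7)=-1, (1|7)=+1; sign (−1)^0·-1^-2·+1^0 = +1.
|Ram(-23110593, -1216347)| = 6, even; anisotropic at {3, 19, 29, 31, 41, ∞}.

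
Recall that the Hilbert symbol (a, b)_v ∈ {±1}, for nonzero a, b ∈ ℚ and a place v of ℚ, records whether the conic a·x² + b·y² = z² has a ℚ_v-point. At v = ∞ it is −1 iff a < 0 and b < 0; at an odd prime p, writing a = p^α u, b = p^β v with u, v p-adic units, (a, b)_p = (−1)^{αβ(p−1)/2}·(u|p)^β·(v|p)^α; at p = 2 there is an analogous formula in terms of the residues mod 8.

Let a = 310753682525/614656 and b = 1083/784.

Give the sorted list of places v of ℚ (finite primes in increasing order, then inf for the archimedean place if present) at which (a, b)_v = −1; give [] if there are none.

[3, 29]

(a, b) ≡ (95381, 3) mod (ℚ^×)²; places V = {2, 3, 5, 7, 11, 13, 19, 23, 29, ∞}.
(a,b)_11: α=1, u≡4; β=0, v≡9 (mod 11); (4|11)=+1, (9|11)=+1; sign (−1)^0·+1^0·+1^1 = +1.
(a,b)_23: α=1, u≡22; β=0, v≡1 (mod 23); (22|23)=-1, (1|23)=+1; sign (−1)^0·-1^0·+1^1 = +1.
(a,b)_3: α=0, u≡2; β=1, v≡1 (mod 3); (2|3)=-1, (1|3)=+1; sign (−1)^0·-1^1·+1^0 = -1.
(a,b)_2: α=-8, β=-4; u≡5, v≡3 (mod 8); ε(u)ε(v)=0·1, αω(v)=-8·1, βω(u)=-4·1; sum ≡ 0  ⇒  +1.
(a,b)_29: α=1, u≡8; β=0, v≡10 (mod 29); (8|29)=-1, (10|29)=-1; sign (−1)^0·-1^0·-1^1 = -1.
(a,b)_∞: sgn(95381)=+, sgn(3)=+, so +1.
(a,b)_5: α=2, u≡1; β=0, v≡2 (mod 5); (1|5)=+1, (2|5)=-1; sign (−1)^0·+1^0·-1^2 = +1.
(a,b)_19: α=4, u≡1; β=2, v≡12 (mod 19); (1|19)=+1, (12|19)=-1; sign (−1)^0·+1^2·-1^4 = +1.
(a,b)_7: α=-4, u≡5; β=-2, v≡6 (mod 7); (5|7)=-1, (6|7)=-1; sign (−1)^0·-1^-2·-1^-4 = +1.
(a,b)_13: α=1, u≡11; β=0, v≡1 (mod 13); (11|13)=-1, (1|13)=+1; sign (−1)^0·-1^0·+1^1 = +1.
|Ram(95381, 3)| = 2, even; anisotropic at {3, 29}.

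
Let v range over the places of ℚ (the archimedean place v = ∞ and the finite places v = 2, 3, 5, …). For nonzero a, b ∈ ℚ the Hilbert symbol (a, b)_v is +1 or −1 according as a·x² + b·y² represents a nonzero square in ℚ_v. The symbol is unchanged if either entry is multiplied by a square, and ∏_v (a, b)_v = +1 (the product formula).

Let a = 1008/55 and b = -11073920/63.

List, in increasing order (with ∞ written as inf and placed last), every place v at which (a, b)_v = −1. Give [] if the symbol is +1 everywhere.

[7, 13]

Mod squares: a ≡ 385, b ≡ -10010. Check v ∈ {∞, 2, 3, 5, 7, 11, 13}.
v=3: a=3^2·(≡1), b=3^-2·(≡1) mod 3; (1|3)=+1, (1|3)=+1; (−1)^{2·-2·1}·(+1)^-2·(+1)^2 = +1.
v=13: a=13^0·(≡11), b=13^1·(≡1) mod 13; (11|13)=-1, (1|13)=+1; (−1)^{0·1·6}·(-1)^1·(+1)^0 = -1.
v=5: a=5^-1·(≡3), b=5^1·(≡2) mod 5; (3|5)=-1, (2|5)=-1; (−1)^{-1·1·2}·(-1)^1·(-1)^-1 = +1.
v=11: a=11^-1·(≡8), b=11^3·(≡5) mod 11; (8|11)=-1, (5|11)=+1; (−1)^{-1·3·5}·(-1)^3·(+1)^-1 = +1.
v=2: v_2(a)=4, v_2(b)=7; units ≡ 1, 3 (mod 8); ε·ε+αω+βω = 0·1+4·1+7·0 ≡ 0  ⇒  (a,b)_2 = +1.
v=7: a=7^1·(≡3), b=7^-1·(≡5) mod 7; (3|7)=-1, (5|7)=-1; (−1)^{1·-1·3}·(-1)^-1·(-1)^1 = -1.
v=∞: 385 > 0 and -10010 < 0  ⇒  (a,b)_∞ = +1.
Ram(385, -10010) = {7, 13}; no ℚ_7-point on the conic.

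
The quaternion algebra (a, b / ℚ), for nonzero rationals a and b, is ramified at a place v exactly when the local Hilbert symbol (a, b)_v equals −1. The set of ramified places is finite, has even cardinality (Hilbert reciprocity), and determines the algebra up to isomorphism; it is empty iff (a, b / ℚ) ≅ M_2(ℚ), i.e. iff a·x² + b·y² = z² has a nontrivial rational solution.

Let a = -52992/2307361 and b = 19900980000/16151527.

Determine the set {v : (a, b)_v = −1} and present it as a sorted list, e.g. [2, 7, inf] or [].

Mod squares: a ≡ -23, b ≡ 2926. Check v ∈ {∞, 2, 3, 5, 7, 11, 19, 23, 31}.
v=23: a=23^1·(≡19), b=23^2·(≡17) mod 23; (19|23)=-1, (17|23)=-1; (−1)^{1·2·11}·(-1)^2·(-1)^1 = -1.
v=31: a=31^-2·(≡19), b=31^-2·(≡11) mod 31; (19|31)=+1, (11|31)=-1; (−1)^{-2·-2·15}·(+1)^-2·(-1)^-2 = +1.
v=2: v_2(a)=8, v_2(b)=5; units ≡ 1, 7 (mod 8); ε·ε+αω+βω = 0·1+8·0+5·0 ≡ 0  ⇒  (a,b)_2 = +1.
v=∞: -23 < 0 and 2926 > 0  ⇒  (a,b)_∞ = +1.
v=3: a=3^2·(≡1), b=3^2·(≡1) mod 3; (1|3)=+1, (1|3)=+1; (−1)^{2·2·1}·(+1)^2·(+1)^2 = +1.
v=19: a=19^0·(≡18), b=19^1·(≡12) mod 19; (18|19)=-1, (12|19)=-1; (−1)^{0·1·9}·(-1)^1·(-1)^0 = -1.
v=7: a=7^-4·(≡6), b=7^-5·(≡3) mod 7; (6|7)=-1, (3|7)=-1; (−1)^{-4·-5·3}·(-1)^-5·(-1)^-4 = -1.
v=11: a=11^0·(≡6), b=11^1·(≡8) mod 11; (6|11)=-1, (8|11)=-1; (−1)^{0·1·5}·(-1)^1·(-1)^0 = -1.
v=5: a=5^0·(≡3), b=5^4·(≡4) mod 5; (3|5)=-1, (4|5)=+1; (−1)^{0·4·2}·(-1)^4·(+1)^0 = +1.
(-23, 2926 / ℚ) ramifies at {7, 11, 19, 23}: a division algebra.

[7, 11, 19, 23]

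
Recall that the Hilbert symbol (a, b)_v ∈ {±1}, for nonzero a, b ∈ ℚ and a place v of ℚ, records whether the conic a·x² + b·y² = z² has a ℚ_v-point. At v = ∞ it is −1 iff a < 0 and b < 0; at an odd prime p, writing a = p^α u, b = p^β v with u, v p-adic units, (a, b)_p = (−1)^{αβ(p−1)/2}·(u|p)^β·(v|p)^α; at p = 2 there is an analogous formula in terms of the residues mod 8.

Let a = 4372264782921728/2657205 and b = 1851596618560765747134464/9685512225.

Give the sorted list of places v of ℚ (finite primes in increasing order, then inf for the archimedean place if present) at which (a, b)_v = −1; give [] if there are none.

(a, b) ≡ (31465, 26) mod (ℚ^×)²; places V = {2, 3, 5, 7, 11, 13, 29, 31, 37, ∞}.
(a,b)_3: α=-12, u≡1; β=-18, v≡2 (mod 3); (1|3)=+1, (2|3)=-1; sign (−1)^0·+1^-18·-1^-12 = +1.
(a,b)_5: α=-1, u≡3; β=-2, v≡1 (mod 5); (3|5)=-1, (1|5)=+1; sign (−1)^0·-1^-2·+1^-1 = +1.
(a,b)_31: α=1, u≡21; β=2, v≡23 (mod 31); (21|31)=-1, (23|31)=-1; sign (−1)^0·-1^2·-1^1 = -1.
(a,b)_∞: sgn(31465)=+, sgn(26)=+, so +1.
(a,b)_7: α=1, u≡4; β=2, v≡5 (mod 7); (4|7)=+1, (5|7)=-1; sign (−1)^0·+1^2·-1^1 = -1.
(a,b)_11: α=2, u≡9; β=4, v≡5 (mod 11); (9|11)=+1, (5|11)=+1; sign (−1)^0·+1^4·+1^2 = +1.
(a,b)_13: α=0, u≡6; β=1, v≡11 (mod 13); (6|13)=-1, (11|13)=-1; sign (−1)^0·-1^1·-1^0 = -1.
(a,b)_37: α=2, u≡20; β=4, v≡25 (mod 37); (20|37)=-1, (25|37)=+1; sign (−1)^0·-1^4·+1^2 = +1.
(a,b)_2: α=22, β=17; u≡1, v≡5 (mod 8); ε(u)ε(v)=0·0, αω(v)=22·1, βω(u)=17·0; sum ≡ 0  ⇒  +1.
(a,b)_29: α=1, u≡19; β=2, v≡18 (mod 29); (19|29)=-1, (18|29)=-1; sign (−1)^0·-1^2·-1^1 = -1.
|Ram(31465, 26)| = 4, even; anisotropic at {7, 13, 29, 31}.

[7, 13, 29, 31]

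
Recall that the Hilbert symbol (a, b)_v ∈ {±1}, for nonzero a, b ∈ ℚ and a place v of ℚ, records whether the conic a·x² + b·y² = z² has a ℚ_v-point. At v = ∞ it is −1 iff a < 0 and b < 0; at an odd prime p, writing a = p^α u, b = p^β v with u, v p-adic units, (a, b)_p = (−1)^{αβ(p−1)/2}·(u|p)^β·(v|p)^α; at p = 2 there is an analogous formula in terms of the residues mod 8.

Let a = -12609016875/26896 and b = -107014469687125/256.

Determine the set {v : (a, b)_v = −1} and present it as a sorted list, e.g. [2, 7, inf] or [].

Mod squares: a ≡ -5083, b ≡ -279565. Check v ∈ {∞, 2, 3, 5, 7, 11, 13, 17, 23, 41, 43}.
v=13: a=13^1·(≡4), b=13^3·(≡10) mod 13; (4|13)=+1, (10|13)=+1; (−1)^{1·3·6}·(+1)^3·(+1)^1 = +1.
v=2: v_2(a)=-4, v_2(b)=-8; units ≡ 5, 3 (mod 8); ε·ε+αω+βω = 0·1+-4·1+-8·1 ≡ 0  ⇒  (a,b)_2 = +1.
v=11: a=11^0·(≡7), b=11^1·(≡10) mod 11; (7|11)=-1, (10|11)=-1; (−1)^{0·1·5}·(-1)^1·(-1)^0 = -1.
v=∞: -5083 < 0 and -279565 < 0  ⇒  (a,b)_∞ = -1.
v=7: a=7^2·(≡3), b=7^2·(≡1) mod 7; (3|7)=-1, (1|7)=+1; (−1)^{2·2·3}·(-1)^2·(+1)^2 = +1.
v=43: a=43^0·(≡7), b=43^2·(≡38) mod 43; (7|43)=-1, (38|43)=+1; (−1)^{0·2·21}·(-1)^2·(+1)^0 = +1.
v=41: a=41^-2·(≡36), b=41^0·(≡24) mod 41; (36|41)=+1, (24|41)=-1; (−1)^{-2·0·20}·(+1)^0·(-1)^-2 = +1.
v=3: a=3^4·(≡2), b=3^0·(≡2) mod 3; (2|3)=-1, (2|3)=-1; (−1)^{4·0·1}·(-1)^0·(-1)^4 = +1.
v=5: a=5^4·(≡3), b=5^3·(≡3) mod 5; (3|5)=-1, (3|5)=-1; (−1)^{4·3·2}·(-1)^3·(-1)^4 = -1.
v=23: a=23^1·(≡6), b=23^1·(≡3) mod 23; (6|23)=+1, (3|23)=+1; (−1)^{1·1·11}·(+1)^1·(+1)^1 = -1.
v=17: a=17^1·(≡7), b=17^1·(≡10) mod 17; (7|17)=-1, (10|17)=-1; (−1)^{1·1·8}·(-1)^1·(-1)^1 = +1.
Ram(-5083, -279565) = {5, 11, 23, ∞}; no ℚ_5-point on the conic.

[5, 11, 23, inf]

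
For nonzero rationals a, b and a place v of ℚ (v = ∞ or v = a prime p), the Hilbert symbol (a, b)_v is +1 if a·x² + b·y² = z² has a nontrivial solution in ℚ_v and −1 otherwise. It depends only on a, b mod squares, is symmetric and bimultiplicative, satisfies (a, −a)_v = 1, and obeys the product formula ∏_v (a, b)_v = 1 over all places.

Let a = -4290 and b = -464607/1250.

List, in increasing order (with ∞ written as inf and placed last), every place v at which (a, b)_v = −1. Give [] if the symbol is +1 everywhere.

(a, b) ≡ (-4290, -286) mod (ℚ^×)²; places V = {2, 3, 5, 11, 13, 19, ∞}.
(a,b)_19: α=0, u≡4; β=2, v≡13 (mod 19); (4|19)=+1, (13|19)=-1; sign (−1)^0·+1^2·-1^0 = +1.
(a,b)_13: α=1, u≡8; β=1, v≡12 (mod 13); (8|13)=-1, (12|13)=+1; sign (−1)^0·-1^1·+1^1 = -1.
(a,b)_11: α=1, u≡6; β=1, v≡2 (mod 11); (6|11)=-1, (2|11)=-1; sign (−1)^1·-1^1·-1^1 = -1.
(a,b)_5: α=1, u≡2; β=-4, v≡4 (mod 5); (2|5)=-1, (4|5)=+1; sign (−1)^0·-1^-4·+1^1 = +1.
(a,b)_3: α=1, u≡1; β=2, v≡2 (mod 3); (1|3)=+1, (2|3)=-1; sign (−1)^0·+1^2·-1^1 = -1.
(a,b)_∞: sgn(-4290)=−, sgn(-286)=−, so -1.
(a,b)_2: α=1, β=-1; u≡7, v≡1 (mod 8); ε(u)ε(v)=1·0, αω(v)=1·0, βω(u)=-1·0; sum ≡ 0  ⇒  +1.
(-4290, -286 / ℚ) ramifies at {3, 11, 13, ∞}: a division algebra.

[3, 11, 13, inf]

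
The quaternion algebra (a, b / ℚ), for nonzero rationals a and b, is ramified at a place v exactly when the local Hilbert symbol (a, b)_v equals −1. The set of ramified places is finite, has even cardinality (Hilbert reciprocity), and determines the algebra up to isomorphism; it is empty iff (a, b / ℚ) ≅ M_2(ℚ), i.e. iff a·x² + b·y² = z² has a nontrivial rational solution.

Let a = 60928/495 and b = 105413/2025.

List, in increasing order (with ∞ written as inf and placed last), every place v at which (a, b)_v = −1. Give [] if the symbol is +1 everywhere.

(a, b) ≡ (13090, 77) mod (ℚ^×)²; places V = {2, 3, 5, 7, 11, 17, 37, ∞}.
(a,b)_5: α=-1, u≡2; β=-2, v≡3 (mod 5); (2|5)=-1, (3|5)=-1; sign (−1)^0·-1^-2·-1^-1 = -1.
(a,b)_2: α=9, β=0; u≡1, v≡5 (mod 8); ε(u)ε(v)=0·0, αω(v)=9·1, βω(u)=0·0; sum ≡ 1  ⇒  -1.
(a,b)_37: α=0, u≡23; β=2, v≡33 (mod 37); (23|37)=-1, (33|37)=+1; sign (−1)^0·-1^2·+1^0 = +1.
(a,b)_3: α=-2, u≡1; β=-4, v≡2 (mod 3); (1|3)=+1, (2|3)=-1; sign (−1)^0·+1^-4·-1^-2 = +1.
(a,b)_17: α=1, u≡7; β=0, v≡15 (mod 17); (7|17)=-1, (15|17)=+1; sign (−1)^0·-1^0·+1^1 = +1.
(a,b)_∞: sgn(13090)=+, sgn(77)=+, so +1.
(a,b)_11: α=-1, u≡10; β=1, v≡2 (mod 11); (10|11)=-1, (2|11)=-1; sign (−1)^1·-1^1·-1^-1 = -1.
(a,b)_7: α=1, u≡2; β=1, v≡1 (mod 7); (2|7)=+1, (1|7)=+1; sign (−1)^1·+1^1·+1^1 = -1.
|Ram(13090, 77)| = 4, even; anisotropic at {2, 5, 7, 11}.

[2, 5, 7, 11]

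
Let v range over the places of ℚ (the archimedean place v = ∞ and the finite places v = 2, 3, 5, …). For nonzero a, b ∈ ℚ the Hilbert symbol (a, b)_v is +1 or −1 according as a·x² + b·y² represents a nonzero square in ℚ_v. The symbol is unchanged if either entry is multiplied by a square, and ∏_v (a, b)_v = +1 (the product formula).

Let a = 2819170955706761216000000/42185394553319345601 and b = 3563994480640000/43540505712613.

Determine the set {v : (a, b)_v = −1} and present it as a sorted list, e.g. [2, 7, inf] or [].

(a, b) ≡ (11, 13) mod (ℚ^×)²; places V = {2, 3, 5, 7, 11, 13, 17, 53, ∞}.
(a,b)_7: α=-6, u≡2; β=-4, v≡3 (mod 7); (2|7)=+1, (3|7)=-1; sign (−1)^0·+1^-4·-1^-6 = +1.
(a,b)_13: α=-10, u≡11; β=-7, v≡4 (mod 13); (11|13)=-1, (4|13)=+1; sign (−1)^0·-1^-7·+1^-10 = -1.
(a,b)_∞: sgn(11)=+, sgn(13)=+, so +1.
(a,b)_3: α=-2, u≡2; β=0, v≡1 (mod 3); (2|3)=-1, (1|3)=+1; sign (−1)^0·-1^0·+1^-2 = +1.
(a,b)_2: α=34, β=24; u≡3, v≡5 (mod 8); ε(u)ε(v)=1·0, αω(v)=34·1, βω(u)=24·1; sum ≡ 0  ⇒  +1.
(a,b)_53: α=4, u≡44; β=2, v≡42 (mod 53); (44|53)=+1, (42|53)=+1; sign (−1)^0·+1^2·+1^4 = +1.
(a,b)_17: α=-2, u≡7; β=-2, v≡15 (mod 17); (7|17)=-1, (15|17)=+1; sign (−1)^0·-1^-2·+1^-2 = +1.
(a,b)_11: α=3, u≡9; β=2, v≡6 (mod 11); (9|11)=+1, (6|11)=-1; sign (−1)^0·+1^2·-1^3 = -1.
(a,b)_5: α=6, u≡4; β=4, v≡3 (mod 5); (4|5)=+1, (3|5)=-1; sign (−1)^0·+1^4·-1^6 = +1.
(11, 13 / ℚ) ramifies at {11, 13}: a division algebra.

[11, 13]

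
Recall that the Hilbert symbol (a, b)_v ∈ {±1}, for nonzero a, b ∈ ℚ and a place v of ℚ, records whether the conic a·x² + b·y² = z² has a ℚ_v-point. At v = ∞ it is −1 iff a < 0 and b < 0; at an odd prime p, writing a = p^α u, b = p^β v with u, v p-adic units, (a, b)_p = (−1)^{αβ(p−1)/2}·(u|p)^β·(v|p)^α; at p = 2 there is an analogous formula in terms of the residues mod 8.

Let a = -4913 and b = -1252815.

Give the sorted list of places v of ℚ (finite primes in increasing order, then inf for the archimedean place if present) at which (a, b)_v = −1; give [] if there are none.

[5, inf]

Mod squares: a ≡ -17, b ≡ -15. Check v ∈ {∞, 2, 3, 5, 17}.
v=17: a=17^3·(≡16), b=17^4·(≡2) mod 17; (16|17)=+1, (2|17)=+1; (−1)^{3·4·8}·(+1)^4·(+1)^3 = +1.
v=5: a=5^0·(≡2), b=5^1·(≡2) mod 5; (2|5)=-1, (2|5)=-1; (−1)^{0·1·2}·(-1)^1·(-1)^0 = -1.
v=3: a=3^0·(≡1), b=3^1·(≡1) mod 3; (1|3)=+1, (1|3)=+1; (−1)^{0·1·1}·(+1)^1·(+1)^0 = +1.
v=∞: -17 < 0 and -15 < 0  ⇒  (a,b)_∞ = -1.
v=2: v_2(a)=0, v_2(b)=0; units ≡ 7, 1 (mod 8); ε·ε+αω+βω = 1·0+0·0+0·0 ≡ 0  ⇒  (a,b)_2 = +1.
|Ram(-17, -15)| = 2, even; anisotropic at {5, ∞}.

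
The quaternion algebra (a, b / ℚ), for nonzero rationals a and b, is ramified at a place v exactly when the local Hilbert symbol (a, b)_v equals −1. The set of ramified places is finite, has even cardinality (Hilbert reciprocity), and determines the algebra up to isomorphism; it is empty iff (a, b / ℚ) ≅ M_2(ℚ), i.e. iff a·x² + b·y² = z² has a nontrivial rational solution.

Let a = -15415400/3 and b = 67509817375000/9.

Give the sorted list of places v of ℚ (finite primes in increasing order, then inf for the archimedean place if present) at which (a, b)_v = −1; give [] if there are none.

Mod squares: a ≡ -78, b ≡ 22. Check v ∈ {∞, 2, 3, 5, 7, 11, 13}.
v=2: v_2(a)=3, v_2(b)=3; units ≡ 1, 3 (mod 8); ε·ε+αω+βω = 0·1+3·1+3·0 ≡ 1  ⇒  (a,b)_2 = -1.
v=5: a=5^2·(≡3), b=5^6·(≡3) mod 5; (3|5)=-1, (3|5)=-1; (−1)^{2·6·2}·(-1)^6·(-1)^2 = +1.
v=∞: -78 < 0 and 22 > 0  ⇒  (a,b)_∞ = +1.
v=11: a=11^2·(≡8), b=11^3·(≡2) mod 11; (8|11)=-1, (2|11)=-1; (−1)^{2·3·5}·(-1)^3·(-1)^2 = -1.
v=13: a=13^1·(≡7), b=13^2·(≡12) mod 13; (7|13)=-1, (12|13)=+1; (−1)^{1·2·6}·(-1)^2·(+1)^1 = +1.
v=3: a=3^-1·(≡1), b=3^-2·(≡1) mod 3; (1|3)=+1, (1|3)=+1; (−1)^{-1·-2·1}·(+1)^-2·(+1)^-1 = +1.
v=7: a=7^2·(≡5), b=7^4·(≡4) mod 7; (5|7)=-1, (4|7)=+1; (−1)^{2·4·3}·(-1)^4·(+1)^2 = +1.
(-78, 22 / ℚ) ramifies at {2, 11}: a division algebra.

[2, 11]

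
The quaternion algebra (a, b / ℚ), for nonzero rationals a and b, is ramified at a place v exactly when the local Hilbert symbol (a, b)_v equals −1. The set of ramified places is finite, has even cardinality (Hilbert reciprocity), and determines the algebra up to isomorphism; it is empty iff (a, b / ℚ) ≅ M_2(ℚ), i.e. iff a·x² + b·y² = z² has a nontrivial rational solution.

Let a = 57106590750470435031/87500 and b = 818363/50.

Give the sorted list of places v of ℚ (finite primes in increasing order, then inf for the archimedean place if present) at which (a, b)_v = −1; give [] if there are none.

[2, 13]

Mod squares: a ≡ 85085, b ≡ 3094. Check v ∈ {∞, 2, 3, 5, 7, 11, 13, 17, 19, 23}.
v=5: a=5^-5·(≡2), b=5^-2·(≡4) mod 5; (2|5)=-1, (4|5)=+1; (−1)^{-5·-2·2}·(-1)^-2·(+1)^-5 = +1.
v=∞: 85085 > 0 and 3094 > 0  ⇒  (a,b)_∞ = +1.
v=23: a=23^6·(≡6), b=23^2·(≡13) mod 23; (6|23)=+1, (13|23)=+1; (−1)^{6·2·11}·(+1)^2·(+1)^6 = +1.
v=19: a=19^2·(≡14), b=19^0·(≡17) mod 19; (14|19)=-1, (17|19)=+1; (−1)^{2·0·9}·(-1)^0·(+1)^2 = +1.
v=13: a=13^3·(≡5), b=13^1·(≡4) mod 13; (5|13)=-1, (4|13)=+1; (−1)^{3·1·6}·(-1)^1·(+1)^3 = -1.
v=2: v_2(a)=-2, v_2(b)=-1; units ≡ 5, 3 (mod 8); ε·ε+αω+βω = 0·1+-2·1+-1·1 ≡ 1  ⇒  (a,b)_2 = -1.
v=7: a=7^-1·(≡5), b=7^1·(≡2) mod 7; (5|7)=-1, (2|7)=+1; (−1)^{-1·1·3}·(-1)^1·(+1)^-1 = +1.
v=3: a=3^2·(≡2), b=3^0·(≡1) mod 3; (2|3)=-1, (1|3)=+1; (−1)^{2·0·1}·(-1)^0·(+1)^2 = +1.
v=17: a=17^3·(≡7), b=17^1·(≡5) mod 17; (7|17)=-1, (5|17)=-1; (−1)^{3·1·8}·(-1)^1·(-1)^3 = +1.
v=11: a=11^1·(≡8), b=11^0·(≡3) mod 11; (8|11)=-1, (3|11)=+1; (−1)^{1·0·5}·(-1)^0·(+1)^1 = +1.
(85085, 3094 / ℚ) ramifies at {2, 13}: a division algebra.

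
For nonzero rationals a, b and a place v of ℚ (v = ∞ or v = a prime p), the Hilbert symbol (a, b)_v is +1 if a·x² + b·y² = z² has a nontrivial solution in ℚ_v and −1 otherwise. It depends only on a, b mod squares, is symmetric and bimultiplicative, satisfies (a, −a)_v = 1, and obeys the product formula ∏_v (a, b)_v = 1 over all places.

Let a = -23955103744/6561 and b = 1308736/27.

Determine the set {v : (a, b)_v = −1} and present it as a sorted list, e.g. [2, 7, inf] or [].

(a, b) ≡ (-286, 3) mod (ℚ^×)²; places V = {2, 3, 11, 13, ∞}.
(a,b)_13: α=3, u≡9; β=2, v≡9 (mod 13); (9|13)=+1, (9|13)=+1; sign (−1)^0·+1^2·+1^3 = +1.
(a,b)_∞: sgn(-286)=−, sgn(3)=+, so +1.
(a,b)_3: α=-8, u≡2; β=-3, v≡1 (mod 3); (2|3)=-1, (1|3)=+1; sign (−1)^0·-1^-3·+1^-8 = -1.
(a,b)_2: α=13, β=6; u≡1, v≡3 (mod 8); ε(u)ε(v)=0·1, αω(v)=13·1, βω(u)=6·0; sum ≡ 1  ⇒  -1.
(a,b)_11: α=3, u≡7; β=2, v≡5 (mod 11); (7|11)=-1, (5|11)=+1; sign (−1)^0·-1^2·+1^3 = +1.
(-286, 3 / ℚ) ramifies at {2, 3}: a division algebra.

[2, 3]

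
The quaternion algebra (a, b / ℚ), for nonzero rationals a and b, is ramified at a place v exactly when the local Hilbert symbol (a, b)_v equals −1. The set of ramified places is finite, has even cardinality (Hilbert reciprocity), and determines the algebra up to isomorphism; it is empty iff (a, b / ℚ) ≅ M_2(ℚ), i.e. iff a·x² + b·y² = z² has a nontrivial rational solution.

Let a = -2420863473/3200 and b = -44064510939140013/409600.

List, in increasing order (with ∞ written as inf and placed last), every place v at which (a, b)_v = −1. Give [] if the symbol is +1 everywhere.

[3, 7, 19, inf]

(a, b) ≡ (-114, -133) mod (ℚ^×)²; places V = {2, 3, 5, 7, 19, ∞}.
(a,b)_3: α=1, u≡1; β=2, v≡2 (mod 3); (1|3)=+1, (2|3)=-1; sign (−1)^0·+1^2·-1^1 = -1.
(a,b)_19: α=3, u≡2; β=5, v≡2 (mod 19); (2|19)=-1, (2|19)=-1; sign (−1)^1·-1^5·-1^3 = -1.
(a,b)_5: α=-2, u≡4; β=-2, v≡3 (mod 5); (4|5)=+1, (3|5)=-1; sign (−1)^0·+1^-2·-1^-2 = +1.
(a,b)_7: α=6, u≡3; β=11, v≡4 (mod 7); (3|7)=-1, (4|7)=+1; sign (−1)^0·-1^11·+1^6 = -1.
(a,b)_2: α=-7, β=-14; u≡7, v≡3 (mod 8); ε(u)ε(v)=1·1, αω(v)=-7·1, βω(u)=-14·0; sum ≡ 0  ⇒  +1.
(a,b)_∞: sgn(-114)=−, sgn(-133)=−, so -1.
Ram(-114, -133) = {3, 7, 19, ∞}; no ℚ_3-point on the conic.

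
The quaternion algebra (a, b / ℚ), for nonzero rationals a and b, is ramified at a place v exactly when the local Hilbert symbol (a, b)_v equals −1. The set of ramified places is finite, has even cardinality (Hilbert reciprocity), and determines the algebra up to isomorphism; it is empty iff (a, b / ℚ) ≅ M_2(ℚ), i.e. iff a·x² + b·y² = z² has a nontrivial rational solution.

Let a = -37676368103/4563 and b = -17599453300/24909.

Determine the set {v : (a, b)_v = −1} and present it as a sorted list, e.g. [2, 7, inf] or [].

[2, 3, 23, inf]

(a, b) ≡ (-682341, -8870433) mod (ℚ^×)²; places V = {2, 3, 5, 11, 13, 19, 23, 29, 31, 37, ∞}.
(a,b)_19: α=0, u≡11; β=-2, v≡13 (mod 19); (11|19)=+1, (13|19)=-1; sign (−1)^0·+1^-2·-1^0 = +1.
(a,b)_∞: sgn(-682341)=−, sgn(-8870433)=−, so -1.
(a,b)_11: α=3, u≡9; β=1, v≡6 (mod 11); (9|11)=+1, (6|11)=-1; sign (−1)^1·+1^1·-1^3 = +1.
(a,b)_29: α=1, u≡19; β=1, v≡18 (mod 29); (19|29)=-1, (18|29)=-1; sign (−1)^0·-1^1·-1^1 = +1.
(a,b)_2: α=0, β=2; u≡3, v≡7 (mod 8); ε(u)ε(v)=1·1, αω(v)=0·0, βω(u)=2·1; sum ≡ 1  ⇒  -1.
(a,b)_5: α=0, u≡4; β=2, v≡2 (mod 5); (4|5)=+1, (2|5)=-1; sign (−1)^0·+1^2·-1^0 = +1.
(a,b)_37: α=2, u≡18; β=2, v≡3 (mod 37); (18|37)=-1, (3|37)=+1; sign (−1)^0·-1^2·+1^2 = +1.
(a,b)_23: α=1, u≡8; β=-1, v≡3 (mod 23); (8|23)=+1, (3|23)=+1; sign (−1)^1·+1^-1·+1^1 = -1.
(a,b)_13: α=-2, u≡3; β=1, v≡1 (mod 13); (3|13)=+1, (1|13)=+1; sign (−1)^0·+1^1·+1^-2 = +1.
(a,b)_31: α=1, u≡6; β=1, v≡25 (mod 31); (6|31)=-1, (25|31)=+1; sign (−1)^1·-1^1·+1^1 = +1.
(a,b)_3: α=-3, u≡1; β=-1, v≡1 (mod 3); (1|3)=+1, (1|3)=+1; sign (−1)^1·+1^-1·+1^-3 = -1.
(-682341, -8870433 / ℚ) ramifies at {2, 3, 23, ∞}: a division algebra.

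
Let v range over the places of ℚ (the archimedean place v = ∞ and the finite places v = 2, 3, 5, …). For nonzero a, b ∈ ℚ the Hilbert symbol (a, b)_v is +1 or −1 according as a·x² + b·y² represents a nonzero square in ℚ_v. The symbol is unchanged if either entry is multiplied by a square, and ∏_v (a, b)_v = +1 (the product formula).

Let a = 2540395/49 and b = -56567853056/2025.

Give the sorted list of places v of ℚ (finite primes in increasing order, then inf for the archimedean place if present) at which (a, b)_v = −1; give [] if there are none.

[11, 17, 19, 23]

(a, b) ≡ (20995, -81719) mod (ℚ^×)²; places V = {2, 3, 5, 7, 11, 13, 17, 19, 23, ∞}.
(a,b)_2: α=0, β=12; u≡3, v≡1 (mod 8); ε(u)ε(v)=1·0, αω(v)=0·0, βω(u)=12·1; sum ≡ 0  ⇒  +1.
(a,b)_7: α=-2, u≡4; β=0, v≡3 (mod 7); (4|7)=+1, (3|7)=-1; sign (−1)^0·+1^0·-1^-2 = +1.
(a,b)_23: α=0, u≡15; β=1, v≡8 (mod 23); (15|23)=-1, (8|23)=+1; sign (−1)^0·-1^1·+1^0 = -1.
(a,b)_17: α=1, u≡6; β=1, v≡2 (mod 17); (6|17)=-1, (2|17)=+1; sign (−1)^0·-1^1·+1^1 = -1.
(a,b)_5: α=1, u≡1; β=-2, v≡4 (mod 5); (1|5)=+1, (4|5)=+1; sign (−1)^0·+1^-2·+1^1 = +1.
(a,b)_13: α=1, u≡9; β=2, v≡9 (mod 13); (9|13)=+1, (9|13)=+1; sign (−1)^0·+1^2·+1^1 = +1.
(a,b)_∞: sgn(20995)=+, sgn(-81719)=−, so +1.
(a,b)_11: α=2, u≡8; β=1, v≡2 (mod 11); (8|11)=-1, (2|11)=-1; sign (−1)^0·-1^1·-1^2 = -1.
(a,b)_3: α=0, u≡1; β=-4, v≡1 (mod 3); (1|3)=+1, (1|3)=+1; sign (−1)^0·+1^-4·+1^0 = +1.
(a,b)_19: α=1, u≡14; β=1, v≡14 (mod 19); (14|19)=-1, (14|19)=-1; sign (−1)^1·-1^1·-1^1 = -1.
|Ram(20995, -81719)| = 4, even; anisotropic at {11, 17, 19, 23}.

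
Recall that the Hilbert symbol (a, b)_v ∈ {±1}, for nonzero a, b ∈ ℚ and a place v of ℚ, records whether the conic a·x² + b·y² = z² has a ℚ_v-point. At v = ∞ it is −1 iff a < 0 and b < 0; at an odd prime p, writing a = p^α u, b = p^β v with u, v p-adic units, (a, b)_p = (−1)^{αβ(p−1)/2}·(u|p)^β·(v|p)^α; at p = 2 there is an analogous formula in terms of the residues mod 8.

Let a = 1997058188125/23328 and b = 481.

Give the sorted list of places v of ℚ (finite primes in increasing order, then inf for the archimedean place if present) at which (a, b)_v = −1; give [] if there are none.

[7, 11, 23, 37]

(a, b) ≡ (52814762, 481) mod (ℚ^×)²; places V = {2, 3, 5, 7, 11, 13, 23, 31, 37, ∞}.
(a,b)_37: α=1, u≡9; β=1, v≡13 (mod 37); (9|37)=+1, (13|37)=-1; sign (−1)^0·+1^1·-1^1 = -1.
(a,b)_11: α=3, u≡6; β=0, v≡8 (mod 11); (6|11)=-1, (8|11)=-1; sign (−1)^0·-1^0·-1^3 = -1.
(a,b)_13: α=1, u≡6; β=1, v≡11 (mod 13); (6|13)=-1, (11|13)=-1; sign (−1)^0·-1^1·-1^1 = +1.
(a,b)_∞: sgn(52814762)=+, sgn(481)=+, so +1.
(a,b)_3: α=-6, u≡2; β=0, v≡1 (mod 3); (2|3)=-1, (1|3)=+1; sign (−1)^0·-1^0·+1^-6 = +1.
(a,b)_23: α=1, u≡17; β=0, v≡21 (mod 23); (17|23)=-1, (21|23)=-1; sign (−1)^0·-1^0·-1^1 = -1.
(a,b)_5: α=4, u≡2; β=0, v≡1 (mod 5); (2|5)=-1, (1|5)=+1; sign (−1)^0·-1^0·+1^4 = +1.
(a,b)_7: α=1, u≡1; β=0, v≡5 (mod 7); (1|7)=+1, (5|7)=-1; sign (−1)^0·+1^0·-1^1 = -1.
(a,b)_31: α=1, u≡2; β=0, v≡16 (mod 31); (2|31)=+1, (16|31)=+1; sign (−1)^0·+1^0·+1^1 = +1.
(a,b)_2: α=-5, β=0; u≡5, v≡1 (mod 8); ε(u)ε(v)=0·0, αω(v)=-5·0, βω(u)=0·1; sum ≡ 0  ⇒  +1.
Ram(52814762, 481) = {7, 11, 23, 37}; no ℚ_7-point on the conic.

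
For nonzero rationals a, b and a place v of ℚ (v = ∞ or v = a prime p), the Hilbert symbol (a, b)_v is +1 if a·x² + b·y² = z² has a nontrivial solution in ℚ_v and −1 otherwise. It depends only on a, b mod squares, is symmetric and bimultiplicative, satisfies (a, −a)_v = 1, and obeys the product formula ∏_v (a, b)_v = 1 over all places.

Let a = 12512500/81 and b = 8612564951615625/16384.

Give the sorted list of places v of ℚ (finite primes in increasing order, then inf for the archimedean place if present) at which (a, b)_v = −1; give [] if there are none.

Mod squares: a ≡ 5005, b ≡ 385. Check v ∈ {∞, 2, 3, 5, 7, 11, 13}.
v=2: v_2(a)=2, v_2(b)=-14; units ≡ 5, 1 (mod 8); ε·ε+αω+βω = 0·0+2·0+-14·1 ≡ 0  ⇒  (a,b)_2 = +1.
v=3: a=3^-4·(≡1), b=3^6·(≡1) mod 3; (1|3)=+1, (1|3)=+1; (−1)^{-4·6·1}·(+1)^6·(+1)^-4 = +1.
v=5: a=5^5·(≡4), b=5^5·(≡3) mod 5; (4|5)=+1, (3|5)=-1; (−1)^{5·5·2}·(+1)^5·(-1)^5 = -1.
v=7: a=7^1·(≡2), b=7^5·(≡6) mod 7; (2|7)=+1, (6|7)=-1; (−1)^{1·5·3}·(+1)^5·(-1)^1 = +1.
v=13: a=13^1·(≡2), b=13^2·(≡7) mod 13; (2|13)=-1, (7|13)=-1; (−1)^{1·2·6}·(-1)^2·(-1)^1 = -1.
v=11: a=11^1·(≡3), b=11^3·(≡2) mod 11; (3|11)=+1, (2|11)=-1; (−1)^{1·3·5}·(+1)^3·(-1)^1 = +1.
v=∞: 5005 > 0 and 385 > 0  ⇒  (a,b)_∞ = +1.
Ram(5005, 385) = {5, 13}; no ℚ_5-point on the conic.

[5, 13]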